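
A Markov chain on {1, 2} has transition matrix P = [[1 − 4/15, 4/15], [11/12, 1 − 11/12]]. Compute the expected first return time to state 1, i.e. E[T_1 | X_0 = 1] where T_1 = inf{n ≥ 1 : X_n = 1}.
E[T_1 | X_0 = 1] = 1/π_1 = 71/55

For an irreducible recurrent Markov chain with stationary distribution π, E[T_i | X_0 = i] = 1/π_i (Kac's formula). Here π_1 = (11/12)/(4/15 + 11/12) = (11/12)/(71/60) = 55/71, so E[T_1 | X_0 = 1] = 1/π_1 = (4/15 + 11/12)/(11/12) = (71/60)/(11/12) = 71/55.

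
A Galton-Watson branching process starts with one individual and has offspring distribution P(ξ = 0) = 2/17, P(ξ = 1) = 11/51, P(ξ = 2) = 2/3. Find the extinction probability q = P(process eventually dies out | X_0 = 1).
q = 3/17

The pgf is f(s) = 2/17 + 11/51·s + 2/3·s². The extinction probability q is the smallest fixed point of f in [0, 1]. Setting s = f(s):
  2/3·s² + (11/51 − 1)·s + 2/17 = 0
  2/3·s² − (2/17 + 2/3)·s + 2/17 = 0
which factors as (s − 1)·(2/3·s − 2/17) = 0, giving roots s = 1 and s = (2/17)/(2/3) = 3/17.
Mean offspring μ = 11/51 + 2·2/3 = 79/51 > 1 (supercritical), so q < 1. The extinction probability is the smaller root: q = (2/17)/(2/3) = 3/17.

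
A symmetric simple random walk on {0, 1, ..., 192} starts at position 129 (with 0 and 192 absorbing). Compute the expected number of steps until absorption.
E[τ | X_0 = 129] = 8127

Let v_k = E[τ | X_0 = k]. Boundary: v_0 = v_192 = 0. Recurrence: v_k = 1 + (v_{k-1} + v_{k+1})/2 for 1 ≤ k ≤ 191. The particular solution to v_k − (v_{k-1} + v_{k+1})/2 = 1 is v_k = −k^2. Adding homogeneous solution A + B k and matching boundaries gives v_k = k (192 − k). Substituting k = 129: v_129 = 129 · 63 = 8127.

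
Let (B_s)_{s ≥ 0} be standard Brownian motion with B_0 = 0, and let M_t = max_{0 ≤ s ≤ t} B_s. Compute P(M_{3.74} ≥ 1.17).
P(M_{3.74} ≥ 1.17) = 2·P(B_{3.74} ≥ 1.17) = 2(1 − Φ(1.17/√3.74)) ≈ 0.5452

By the reflection principle for Brownian motion, P(M_t ≥ a) = 2 · P(B_t ≥ a) for a ≥ 0. Since B_t ~ N(0, t), P(B_t ≥ 1.17) = 1 − Φ(1.17/√t) = 1 − Φ(1.17/√3.74) = 1 − Φ(0.6050). So
  P(M_{3.74} ≥ 1.17) = 2(1 − Φ(0.6050)) ≈ 0.5452.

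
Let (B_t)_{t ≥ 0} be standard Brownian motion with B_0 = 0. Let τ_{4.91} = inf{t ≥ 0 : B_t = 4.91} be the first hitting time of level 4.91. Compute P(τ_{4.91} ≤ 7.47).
P(τ_{4.91} ≤ 7.47) = 2(1 − Φ(4.91/√7.47)) = 2(1 − Φ(1.7965)) ≈ 0.0724

By the reflection principle for standard BM, P(τ_b ≤ t) = 2 · P(B_t ≥ b). Since B_t ~ N(0, t), P(B_t ≥ 4.91) = 1 − Φ(4.91/√t) = 1 − Φ(4.91/√7.47) = 1 − Φ(1.7965) ≈ 0.03621. Doubling: P(τ_{4.91} ≤ 7.47) ≈ 2 · 0.03621 = 0.07242 ≈ 0.0724.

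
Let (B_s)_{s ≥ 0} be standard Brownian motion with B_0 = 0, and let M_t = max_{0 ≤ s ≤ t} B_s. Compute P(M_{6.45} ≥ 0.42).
P(M_{6.45} ≥ 0.42) = 2·P(B_{6.45} ≥ 0.42) = 2(1 − Φ(0.42/√6.45)) ≈ 0.8686

By the reflection principle for Brownian motion, P(M_t ≥ a) = 2 · P(B_t ≥ a) for a ≥ 0. Since B_t ~ N(0, t), P(B_t ≥ 0.42) = 1 − Φ(0.42/√t) = 1 − Φ(0.42/√6.45) = 1 − Φ(0.1654). So
  P(M_{6.45} ≥ 0.42) = 2(1 − Φ(0.1654)) ≈ 0.8686.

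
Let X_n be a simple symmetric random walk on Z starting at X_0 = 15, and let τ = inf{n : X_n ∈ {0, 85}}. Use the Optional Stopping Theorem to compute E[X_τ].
E[X_τ] = 15

X_n is a martingale and τ is a bounded-mean stopping time (indeed τ is finite a.s. with bounded expectation since the walk is in a bounded region). By the OST, E[X_τ] = E[X_0] = 15. Equivalently: E[X_τ] = 85 · P(hit 85 first) + 0 · P(hit 0 first) = 85 · (15/85) = 15.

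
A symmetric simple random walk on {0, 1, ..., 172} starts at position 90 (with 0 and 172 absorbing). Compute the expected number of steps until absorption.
E[τ | X_0 = 90] = 7380

Let v_k = E[τ | X_0 = k]. Boundary: v_0 = v_172 = 0. Recurrence: v_k = 1 + (v_{k-1} + v_{k+1})/2 for 1 ≤ k ≤ 171. The particular solution to v_k − (v_{k-1} + v_{k+1})/2 = 1 is v_k = −k^2. Adding homogeneous solution A + B k and matching boundaries gives v_k = k (172 − k). Substituting k = 90: v_90 = 90 · 82 = 7380.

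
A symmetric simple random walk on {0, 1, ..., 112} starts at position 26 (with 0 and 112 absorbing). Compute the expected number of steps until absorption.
E[τ | X_0 = 26] = 2236

Let v_k = E[τ | X_0 = k]. Boundary: v_0 = v_112 = 0. Recurrence: v_k = 1 + (v_{k-1} + v_{k+1})/2 for 1 ≤ k ≤ 111. The particular solution to v_k − (v_{k-1} + v_{k+1})/2 = 1 is v_k = −k^2. Adding homogeneous solution A + B k and matching boundaries gives v_k = k (112 − k). Substituting k = 26: v_26 = 26 · 86 = 2236.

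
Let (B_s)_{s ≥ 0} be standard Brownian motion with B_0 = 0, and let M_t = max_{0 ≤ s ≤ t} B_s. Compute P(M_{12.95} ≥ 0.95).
P(M_{12.95} ≥ 0.95) = 2·P(B_{12.95} ≥ 0.95) = 2(1 − Φ(0.95/√12.95)) ≈ 0.7918

By the reflection principle for Brownian motion, P(M_t ≥ a) = 2 · P(B_t ≥ a) for a ≥ 0. Since B_t ~ N(0, t), P(B_t ≥ 0.95) = 1 − Φ(0.95/√t) = 1 − Φ(0.95/√12.95) = 1 − Φ(0.2640). So
  P(M_{12.95} ≥ 0.95) = 2(1 − Φ(0.2640)) ≈ 0.7918.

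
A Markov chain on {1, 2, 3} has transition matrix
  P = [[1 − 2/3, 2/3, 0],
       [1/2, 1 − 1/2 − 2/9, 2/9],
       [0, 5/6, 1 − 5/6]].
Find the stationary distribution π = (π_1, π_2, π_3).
π = (45/121, 60/121, 16/121)

This is a birth-death chain on three states, which satisfies detailed balance: π_1 · P_{12} = π_2 · P_{21} and π_2 · P_{23} = π_3 · P_{32}.
From π_1 · 2/3 = π_2 · 1/2: π_2/π_1 = (2/3)/(1/2) = 4/3.
From π_2 · 2/9 = π_3 · 5/6: π_3/π_2 = (2/9)/(5/6) = 4/15.
Take π_1 proportional to 1; then unnormalized π = (1, 4/3, 16/45). Normalize by dividing by the sum 121/45:
  π = (45/121, 60/121, 16/121).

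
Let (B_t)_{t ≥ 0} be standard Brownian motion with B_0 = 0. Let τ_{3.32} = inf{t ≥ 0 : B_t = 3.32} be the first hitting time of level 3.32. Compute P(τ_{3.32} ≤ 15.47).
P(τ_{3.32} ≤ 15.47) = 2(1 − Φ(3.32/√15.47)) = 2(1 − Φ(0.8441)) ≈ 0.3986

By the reflection principle for standard BM, P(τ_b ≤ t) = 2 · P(B_t ≥ b). Since B_t ~ N(0, t), P(B_t ≥ 3.32) = 1 − Φ(3.32/√t) = 1 − Φ(3.32/√15.47) = 1 − Φ(0.8441) ≈ 0.19931. Doubling: P(τ_{3.32} ≤ 15.47) ≈ 2 · 0.19931 = 0.39862 ≈ 0.3986.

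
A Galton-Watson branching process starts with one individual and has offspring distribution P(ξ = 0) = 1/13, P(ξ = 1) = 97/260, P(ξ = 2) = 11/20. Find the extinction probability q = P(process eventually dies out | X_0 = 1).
q = 20/143

The pgf is f(s) = 1/13 + 97/260·s + 11/20·s². The extinction probability q is the smallest fixed point of f in [0, 1]. Setting s = f(s):
  11/20·s² + (97/260 − 1)·s + 1/13 = 0
  11/20·s² − (1/13 + 11/20)·s + 1/13 = 0
which factors as (s − 1)·(11/20·s − 1/13) = 0, giving roots s = 1 and s = (1/13)/(11/20) = 20/143.
Mean offspring μ = 97/260 + 2·11/20 = 383/260 > 1 (supercritical), so q < 1. The extinction probability is the smaller root: q = (1/13)/(11/20) = 20/143.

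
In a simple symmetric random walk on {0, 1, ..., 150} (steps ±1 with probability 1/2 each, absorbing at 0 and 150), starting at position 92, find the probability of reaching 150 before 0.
P(hit 150 before 0) = 92/150 = 46/75

Let u_k = P(hit 150 before 0 | start at k). Then u_0 = 0, u_150 = 1, and u_k = u_{k-1}/2 + u_{k+1}/2 for 1 ≤ k ≤ 149. This harmonic recurrence is solved by u_k = k/150, giving u_92 = 92/150 = 46/75.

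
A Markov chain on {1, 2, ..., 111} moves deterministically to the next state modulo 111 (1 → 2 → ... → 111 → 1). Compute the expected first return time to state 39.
E[T_39 | X_0 = 39] = 111

The chain cycles deterministically, so starting at state 39 it returns in exactly 111 steps. Equivalently, the stationary distribution is uniform π_j = 1/111 for every state j, so by Kac's formula E[T_39] = 1/π_39 = 111.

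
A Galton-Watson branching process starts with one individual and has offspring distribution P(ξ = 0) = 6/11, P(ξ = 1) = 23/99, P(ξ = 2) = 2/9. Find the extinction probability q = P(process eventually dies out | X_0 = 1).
q = 1

Mean offspring μ = 0·6/11 + 1·23/99 + 2·2/9 = 67/99 ≤ 1. For μ ≤ 1 with offspring not concentrated at 1, the Galton-Watson process goes extinct almost surely, so q = 1.
(Algebraic check: The pgf is f(s) = 6/11 + 23/99·s + 2/9·s². The extinction probability q is the smallest fixed point of f in [0, 1]. Setting s = f(s):
  2/9·s² + (23/99 − 1)·s + 6/11 = 0
  2/9·s² − (6/11 + 2/9)·s + 6/11 = 0
which factors as (s − 1)·(2/9·s − 6/11) = 0, giving roots s = 1 and s = (6/11)/(2/9) = 27/11. Since 27/11 ≥ 1, the smallest root in [0, 1] is s = 1.)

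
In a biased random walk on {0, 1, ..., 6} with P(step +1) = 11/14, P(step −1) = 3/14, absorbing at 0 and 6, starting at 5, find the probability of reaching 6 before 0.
P(hit 6 before 0) = (1 − (3/11)^5) / (1 − (3/11)^6) = 221111/221354

Let u_k denote P(reach 6 before 0 | start at k). Boundary: u_0 = 0, u_6 = 1. Recurrence: u_k = 11/14·u_{k+1} + 3/14·u_{k-1} for 1 ≤ k ≤ 5. Try u_k = A + B·r^k with r = q/p = (3/14)/(11/14) = 3/11. Substitution satisfies the recurrence; boundary conditions give:
  u_k = (1 − r^k) / (1 − r^N) = (1 − (3/11)^5) / (1 − (3/11)^6) = 221111/221354.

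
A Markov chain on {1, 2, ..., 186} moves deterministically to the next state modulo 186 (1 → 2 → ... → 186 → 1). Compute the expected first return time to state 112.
E[T_112 | X_0 = 112] = 186

The chain cycles deterministically, so starting at state 112 it returns in exactly 186 steps. Equivalently, the stationary distribution is uniform π_j = 1/186 for every state j, so by Kac's formula E[T_112] = 1/π_112 = 186.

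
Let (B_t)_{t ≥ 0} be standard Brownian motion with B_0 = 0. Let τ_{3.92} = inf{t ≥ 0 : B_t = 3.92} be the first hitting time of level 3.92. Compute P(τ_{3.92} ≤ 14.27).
P(τ_{3.92} ≤ 14.27) = 2(1 − Φ(3.92/√14.27)) = 2(1 − Φ(1.0377)) ≈ 0.2994

By the reflection principle for standard BM, P(τ_b ≤ t) = 2 · P(B_t ≥ b). Since B_t ~ N(0, t), P(B_t ≥ 3.92) = 1 − Φ(3.92/√t) = 1 − Φ(3.92/√14.27) = 1 − Φ(1.0377) ≈ 0.14970. Doubling: P(τ_{3.92} ≤ 14.27) ≈ 2 · 0.14970 = 0.29940 ≈ 0.2994.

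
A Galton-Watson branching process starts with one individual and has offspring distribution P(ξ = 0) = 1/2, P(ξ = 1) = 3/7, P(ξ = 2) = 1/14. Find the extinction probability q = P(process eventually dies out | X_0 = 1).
q = 1

Mean offspring μ = 0·1/2 + 1·3/7 + 2·1/14 = 4/7 ≤ 1. For μ ≤ 1 with offspring not concentrated at 1, the Galton-Watson process goes extinct almost surely, so q = 1.
(Algebraic check: The pgf is f(s) = 1/2 + 3/7·s + 1/14·s². The extinction probability q is the smallest fixed point of f in [0, 1]. Setting s = f(s):
  1/14·s² + (3/7 − 1)·s + 1/2 = 0
  1/14·s² − (1/2 + 1/14)·s + 1/2 = 0
which factors as (s − 1)·(1/14·s − 1/2) = 0, giving roots s = 1 and s = (1/2)/(1/14) = 7. Since 7 ≥ 1, the smallest root in [0, 1] is s = 1.)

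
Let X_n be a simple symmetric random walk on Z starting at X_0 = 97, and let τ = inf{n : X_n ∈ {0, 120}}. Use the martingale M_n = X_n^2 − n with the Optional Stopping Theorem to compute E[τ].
E[τ] = 2231

M_n = X_n^2 − n is a martingale (since E[X_{n+1}^2 | F_n] = X_n^2 + 1). By OST (τ has finite mean in a bounded region), E[M_τ] = E[M_0] = X_0^2 − 0 = 97^2 = 9409. Also E[M_τ] = E[X_τ^2] − E[τ]. The walk exits at 0 or 120, with P(hit 120 first) = 97/120, so E[X_τ^2] = 120^2 · 97/120 + 0 = 11640. Thus E[τ] = E[X_τ^2] − E[M_τ] = 11640 − 9409 = 2231 = 97(120 − 97) = 2231.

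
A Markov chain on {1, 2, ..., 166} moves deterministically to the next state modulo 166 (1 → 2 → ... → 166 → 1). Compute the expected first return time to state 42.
E[T_42 | X_0 = 42] = 166

The chain cycles deterministically, so starting at state 42 it returns in exactly 166 steps. Equivalently, the stationary distribution is uniform π_j = 1/166 for every state j, so by Kac's formula E[T_42] = 1/π_42 = 166.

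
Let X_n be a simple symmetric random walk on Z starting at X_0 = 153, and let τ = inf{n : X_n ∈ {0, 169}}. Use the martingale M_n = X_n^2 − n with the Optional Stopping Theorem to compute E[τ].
E[τ] = 2448

M_n = X_n^2 − n is a martingale (since E[X_{n+1}^2 | F_n] = X_n^2 + 1). By OST (τ has finite mean in a bounded region), E[M_τ] = E[M_0] = X_0^2 − 0 = 153^2 = 23409. Also E[M_τ] = E[X_τ^2] − E[τ]. The walk exits at 0 or 169, with P(hit 169 first) = 153/169, so E[X_τ^2] = 169^2 · 153/169 + 0 = 25857. Thus E[τ] = E[X_τ^2] − E[M_τ] = 25857 − 23409 = 2448 = 153(169 − 153) = 2448.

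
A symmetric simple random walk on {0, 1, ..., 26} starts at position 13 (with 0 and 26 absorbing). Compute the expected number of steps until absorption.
E[τ | X_0 = 13] = 169

Let v_k = E[τ | X_0 = k]. Boundary: v_0 = v_26 = 0. Recurrence: v_k = 1 + (v_{k-1} + v_{k+1})/2 for 1 ≤ k ≤ 25. The particular solution to v_k − (v_{k-1} + v_{k+1})/2 = 1 is v_k = −k^2. Adding homogeneous solution A + B k and matching boundaries gives v_k = k (26 − k). Substituting k = 13: v_13 = 13 · 13 = 169.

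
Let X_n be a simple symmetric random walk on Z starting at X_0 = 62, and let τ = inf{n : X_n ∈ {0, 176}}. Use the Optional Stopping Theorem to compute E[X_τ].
E[X_τ] = 62

X_n is a martingale and τ is a bounded-mean stopping time (indeed τ is finite a.s. with bounded expectation since the walk is in a bounded region). By the OST, E[X_τ] = E[X_0] = 62. Equivalently: E[X_τ] = 176 · P(hit 176 first) + 0 · P(hit 0 first) = 176 · (62/176) = 62.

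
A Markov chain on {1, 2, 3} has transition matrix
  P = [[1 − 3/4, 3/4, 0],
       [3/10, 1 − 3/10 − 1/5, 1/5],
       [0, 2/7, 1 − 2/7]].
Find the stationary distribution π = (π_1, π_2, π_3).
π = (4/21, 10/21, 1/3)

This is a birth-death chain on three states, which satisfies detailed balance: π_1 · P_{12} = π_2 · P_{21} and π_2 · P_{23} = π_3 · P_{32}.
From π_1 · 3/4 = π_2 · 3/10: π_2/π_1 = (3/4)/(3/10) = 5/2.
From π_2 · 1/5 = π_3 · 2/7: π_3/π_2 = (1/5)/(2/7) = 7/10.
Take π_1 proportional to 1; then unnormalized π = (1, 5/2, 7/4). Normalize by dividing by the sum 21/4:
  π = (4/21, 10/21, 1/3).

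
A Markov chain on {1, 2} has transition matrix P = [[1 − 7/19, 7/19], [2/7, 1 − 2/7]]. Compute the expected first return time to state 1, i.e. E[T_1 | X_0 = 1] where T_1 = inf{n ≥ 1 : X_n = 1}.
E[T_1 | X_0 = 1] = 1/π_1 = 87/38

For an irreducible recurrent Markov chain with stationary distribution π, E[T_i | X_0 = i] = 1/π_i (Kac's formula). Here π_1 = (2/7)/(7/19 + 2/7) = (2/7)/(87/133) = 38/87, so E[T_1 | X_0 = 1] = 1/π_1 = (7/19 + 2/7)/(2/7) = (87/133)/(2/7) = 87/38.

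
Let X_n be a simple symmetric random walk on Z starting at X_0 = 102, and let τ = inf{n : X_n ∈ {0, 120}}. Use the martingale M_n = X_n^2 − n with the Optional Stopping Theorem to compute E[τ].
E[τ] = 1836

M_n = X_n^2 − n is a martingale (since E[X_{n+1}^2 | F_n] = X_n^2 + 1). By OST (τ has finite mean in a bounded region), E[M_τ] = E[M_0] = X_0^2 − 0 = 102^2 = 10404. Also E[M_τ] = E[X_τ^2] − E[τ]. The walk exits at 0 or 120, with P(hit 120 first) = 102/120, so E[X_τ^2] = 120^2 · 102/120 + 0 = 12240. Thus E[τ] = E[X_τ^2] − E[M_τ] = 12240 − 10404 = 1836 = 102(120 − 102) = 1836.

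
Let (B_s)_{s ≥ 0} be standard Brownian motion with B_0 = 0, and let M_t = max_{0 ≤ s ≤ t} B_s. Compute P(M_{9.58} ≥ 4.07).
P(M_{9.58} ≥ 4.07) = 2·P(B_{9.58} ≥ 4.07) = 2(1 − Φ(4.07/√9.58)) ≈ 0.1885

By the reflection principle for Brownian motion, P(M_t ≥ a) = 2 · P(B_t ≥ a) for a ≥ 0. Since B_t ~ N(0, t), P(B_t ≥ 4.07) = 1 − Φ(4.07/√t) = 1 − Φ(4.07/√9.58) = 1 − Φ(1.3150). So
  P(M_{9.58} ≥ 4.07) = 2(1 − Φ(1.3150)) ≈ 0.1885.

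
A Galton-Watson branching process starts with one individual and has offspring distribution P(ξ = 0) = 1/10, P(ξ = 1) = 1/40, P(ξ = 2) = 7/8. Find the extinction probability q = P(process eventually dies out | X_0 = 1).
q = 4/35

The pgf is f(s) = 1/10 + 1/40·s + 7/8·s². The extinction probability q is the smallest fixed point of f in [0, 1]. Setting s = f(s):
  7/8·s² + (1/40 − 1)·s + 1/10 = 0
  7/8·s² − (1/10 + 7/8)·s + 1/10 = 0
which factors as (s − 1)·(7/8·s − 1/10) = 0, giving roots s = 1 and s = (1/10)/(7/8) = 4/35.
Mean offspring μ = 1/40 + 2·7/8 = 71/40 > 1 (supercritical), so q < 1. The extinction probability is the smaller root: q = (1/10)/(7/8) = 4/35.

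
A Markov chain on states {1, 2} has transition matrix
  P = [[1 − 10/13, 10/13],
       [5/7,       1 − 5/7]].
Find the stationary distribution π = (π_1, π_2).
π_1 = 13/27, π_2 = 14/27

Solve πP = π with π_1 + π_2 = 1. From πP = π: π_1 · (1 − 10/13) + π_2 · 5/7 = π_1 ⇒ π_2 · 5/7 = π_1 · 10/13 ⇒ π_2/π_1 = (10/13)/(5/7) = 14/13. Together with π_1 + π_2 = 1:
  π_1 = (5/7)/(10/13 + 5/7) = (5/7)/(135/91) = 13/27,
  π_2 = (10/13)/(10/13 + 5/7) = (10/13)/(135/91) = 14/27.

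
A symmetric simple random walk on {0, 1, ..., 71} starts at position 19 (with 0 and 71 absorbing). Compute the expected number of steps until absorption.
E[τ | X_0 = 19] = 988

Let v_k = E[τ | X_0 = k]. Boundary: v_0 = v_71 = 0. Recurrence: v_k = 1 + (v_{k-1} + v_{k+1})/2 for 1 ≤ k ≤ 70. The particular solution to v_k − (v_{k-1} + v_{k+1})/2 = 1 is v_k = −k^2. Adding homogeneous solution A + B k and matching boundaries gives v_k = k (71 − k). Substituting k = 19: v_19 = 19 · 52 = 988.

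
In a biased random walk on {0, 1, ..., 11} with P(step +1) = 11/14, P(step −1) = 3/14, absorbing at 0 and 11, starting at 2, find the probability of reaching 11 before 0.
P(hit 11 before 0) = (1 − (3/11)^2) / (1 − (3/11)^11) = 33011267674/35663936683

Let u_k denote P(reach 11 before 0 | start at k). Boundary: u_0 = 0, u_11 = 1. Recurrence: u_k = 11/14·u_{k+1} + 3/14·u_{k-1} for 1 ≤ k ≤ 10. Try u_k = A + B·r^k with r = q/p = (3/14)/(11/14) = 3/11. Substitution satisfies the recurrence; boundary conditions give:
  u_k = (1 − r^k) / (1 − r^N) = (1 − (3/11)^2) / (1 − (3/11)^11) = 33011267674/35663936683.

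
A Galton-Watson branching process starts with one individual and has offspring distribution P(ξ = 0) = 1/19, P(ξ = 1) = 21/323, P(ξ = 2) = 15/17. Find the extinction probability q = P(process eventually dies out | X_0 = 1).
q = 17/285

The pgf is f(s) = 1/19 + 21/323·s + 15/17·s². The extinction probability q is the smallest fixed point of f in [0, 1]. Setting s = f(s):
  15/17·s² + (21/323 − 1)·s + 1/19 = 0
  15/17·s² − (1/19 + 15/17)·s + 1/19 = 0
which factors as (s − 1)·(15/17·s − 1/19) = 0, giving roots s = 1 and s = (1/19)/(15/17) = 17/285.
Mean offspring μ = 21/323 + 2·15/17 = 591/323 > 1 (supercritical), so q < 1. The extinction probability is the smaller root: q = (1/19)/(15/17) = 17/285.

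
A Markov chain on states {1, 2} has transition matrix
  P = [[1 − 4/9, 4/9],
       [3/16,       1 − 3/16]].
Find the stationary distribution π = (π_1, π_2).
π_1 = 27/91, π_2 = 64/91

Solve πP = π with π_1 + π_2 = 1. From πP = π: π_1 · (1 − 4/9) + π_2 · 3/16 = π_1 ⇒ π_2 · 3/16 = π_1 · 4/9 ⇒ π_2/π_1 = (4/9)/(3/16) = 64/27. Together with π_1 + π_2 = 1:
  π_1 = (3/16)/(4/9 + 3/16) = (3/16)/(91/144) = 27/91,
  π_2 = (4/9)/(4/9 + 3/16) = (4/9)/(91/144) = 64/91.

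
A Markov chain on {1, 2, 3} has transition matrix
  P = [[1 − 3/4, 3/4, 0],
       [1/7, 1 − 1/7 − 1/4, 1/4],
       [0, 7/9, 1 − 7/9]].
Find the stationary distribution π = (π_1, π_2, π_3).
π = (16/127, 84/127, 27/127)

This is a birth-death chain on three states, which satisfies detailed balance: π_1 · P_{12} = π_2 · P_{21} and π_2 · P_{23} = π_3 · P_{32}.
From π_1 · 3/4 = π_2 · 1/7: π_2/π_1 = (3/4)/(1/7) = 21/4.
From π_2 · 1/4 = π_3 · 7/9: π_3/π_2 = (1/4)/(7/9) = 9/28.
Take π_1 proportional to 1; then unnormalized π = (1, 21/4, 27/16). Normalize by dividing by the sum 127/16:
  π = (16/127, 84/127, 27/127).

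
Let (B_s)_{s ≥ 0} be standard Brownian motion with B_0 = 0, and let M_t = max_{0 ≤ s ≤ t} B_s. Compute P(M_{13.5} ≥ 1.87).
P(M_{13.5} ≥ 1.87) = 2·P(B_{13.5} ≥ 1.87) = 2(1 − Φ(1.87/√13.5)) ≈ 0.6108

By the reflection principle for Brownian motion, P(M_t ≥ a) = 2 · P(B_t ≥ a) for a ≥ 0. Since B_t ~ N(0, t), P(B_t ≥ 1.87) = 1 − Φ(1.87/√t) = 1 − Φ(1.87/√13.5) = 1 − Φ(0.5089). So
  P(M_{13.5} ≥ 1.87) = 2(1 − Φ(0.5089)) ≈ 0.6108.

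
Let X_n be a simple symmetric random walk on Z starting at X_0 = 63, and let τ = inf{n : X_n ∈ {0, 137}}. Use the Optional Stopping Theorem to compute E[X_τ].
E[X_τ] = 63

X_n is a martingale and τ is a bounded-mean stopping time (indeed τ is finite a.s. with bounded expectation since the walk is in a bounded region). By the OST, E[X_τ] = E[X_0] = 63. Equivalently: E[X_τ] = 137 · P(hit 137 first) + 0 · P(hit 0 first) = 137 · (63/137) = 63.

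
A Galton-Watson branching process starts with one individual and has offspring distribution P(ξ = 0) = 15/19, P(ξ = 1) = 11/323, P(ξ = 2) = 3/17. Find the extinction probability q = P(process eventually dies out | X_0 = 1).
q = 1

Mean offspring μ = 0·15/19 + 1·11/323 + 2·3/17 = 125/323 ≤ 1. For μ ≤ 1 with offspring not concentrated at 1, the Galton-Watson process goes extinct almost surely, so q = 1.
(Algebraic check: The pgf is f(s) = 15/19 + 11/323·s + 3/17·s². The extinction probability q is the smallest fixed point of f in [0, 1]. Setting s = f(s):
  3/17·s² + (11/323 − 1)·s + 15/19 = 0
  3/17·s² − (15/19 + 3/17)·s + 15/19 = 0
which factors as (s − 1)·(3/17·s − 15/19) = 0, giving roots s = 1 and s = (15/19)/(3/17) = 85/19. Since 85/19 ≥ 1, the smallest root in [0, 1] is s = 1.)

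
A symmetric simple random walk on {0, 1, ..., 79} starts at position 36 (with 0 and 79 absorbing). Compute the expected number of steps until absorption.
E[τ | X_0 = 36] = 1548

Let v_k = E[τ | X_0 = k]. Boundary: v_0 = v_79 = 0. Recurrence: v_k = 1 + (v_{k-1} + v_{k+1})/2 for 1 ≤ k ≤ 78. The particular solution to v_k − (v_{k-1} + v_{k+1})/2 = 1 is v_k = −k^2. Adding homogeneous solution A + B k and matching boundaries gives v_k = k (79 − k). Substituting k = 36: v_36 = 36 · 43 = 1548.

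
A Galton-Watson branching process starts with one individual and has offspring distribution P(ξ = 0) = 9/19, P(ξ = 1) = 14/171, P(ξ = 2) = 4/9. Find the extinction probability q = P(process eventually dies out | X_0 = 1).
q = 1

Mean offspring μ = 0·9/19 + 1·14/171 + 2·4/9 = 166/171 ≤ 1. For μ ≤ 1 with offspring not concentrated at 1, the Galton-Watson process goes extinct almost surely, so q = 1.
(Algebraic check: The pgf is f(s) = 9/19 + 14/171·s + 4/9·s². The extinction probability q is the smallest fixed point of f in [0, 1]. Setting s = f(s):
  4/9·s² + (14/171 − 1)·s + 9/19 = 0
  4/9·s² − (9/19 + 4/9)·s + 9/19 = 0
which factors as (s − 1)·(4/9·s − 9/19) = 0, giving roots s = 1 and s = (9/19)/(4/9) = 81/76. Since 81/76 ≥ 1, the smallest root in [0, 1] is s = 1.)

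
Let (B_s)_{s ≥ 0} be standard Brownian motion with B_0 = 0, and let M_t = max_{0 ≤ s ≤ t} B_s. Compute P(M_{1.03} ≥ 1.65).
P(M_{1.03} ≥ 1.65) = 2·P(B_{1.03} ≥ 1.65) = 2(1 − Φ(1.65/√1.03)) ≈ 0.1040

By the reflection principle for Brownian motion, P(M_t ≥ a) = 2 · P(B_t ≥ a) for a ≥ 0. Since B_t ~ N(0, t), P(B_t ≥ 1.65) = 1 − Φ(1.65/√t) = 1 − Φ(1.65/√1.03) = 1 − Φ(1.6258). So
  P(M_{1.03} ≥ 1.65) = 2(1 − Φ(1.6258)) ≈ 0.1040.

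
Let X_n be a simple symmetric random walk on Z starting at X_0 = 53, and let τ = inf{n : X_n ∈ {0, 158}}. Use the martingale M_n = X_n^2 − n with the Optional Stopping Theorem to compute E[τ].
E[τ] = 5565

M_n = X_n^2 − n is a martingale (since E[X_{n+1}^2 | F_n] = X_n^2 + 1). By OST (τ has finite mean in a bounded region), E[M_τ] = E[M_0] = X_0^2 − 0 = 53^2 = 2809. Also E[M_τ] = E[X_τ^2] − E[τ]. The walk exits at 0 or 158, with P(hit 158 first) = 53/158, so E[X_τ^2] = 158^2 · 53/158 + 0 = 8374. Thus E[τ] = E[X_τ^2] − E[M_τ] = 8374 − 2809 = 5565 = 53(158 − 53) = 5565.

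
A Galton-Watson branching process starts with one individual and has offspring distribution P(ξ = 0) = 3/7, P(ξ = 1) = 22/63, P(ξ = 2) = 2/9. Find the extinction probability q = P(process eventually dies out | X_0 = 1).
q = 1

Mean offspring μ = 0·3/7 + 1·22/63 + 2·2/9 = 50/63 ≤ 1. For μ ≤ 1 with offspring not concentrated at 1, the Galton-Watson process goes extinct almost surely, so q = 1.
(Algebraic check: The pgf is f(s) = 3/7 + 22/63·s + 2/9·s². The extinction probability q is the smallest fixed point of f in [0, 1]. Setting s = f(s):
  2/9·s² + (22/63 − 1)·s + 3/7 = 0
  2/9·s² − (3/7 + 2/9)·s + 3/7 = 0
which factors as (s − 1)·(2/9·s − 3/7) = 0, giving roots s = 1 and s = (3/7)/(2/9) = 27/14. Since 27/14 ≥ 1, the smallest root in [0, 1] is s = 1.)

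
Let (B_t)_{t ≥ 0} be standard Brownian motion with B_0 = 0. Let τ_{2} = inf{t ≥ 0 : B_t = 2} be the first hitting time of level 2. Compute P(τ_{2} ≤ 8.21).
P(τ_{2} ≤ 8.21) = 2(1 − Φ(2/√8.21)) = 2(1 − Φ(0.6980)) ≈ 0.4852

By the reflection principle for standard BM, P(τ_b ≤ t) = 2 · P(B_t ≥ b). Since B_t ~ N(0, t), P(B_t ≥ 2) = 1 − Φ(2/√t) = 1 − Φ(2/√8.21) = 1 − Φ(0.6980) ≈ 0.24259. Doubling: P(τ_{2} ≤ 8.21) ≈ 2 · 0.24259 = 0.48518 ≈ 0.4852.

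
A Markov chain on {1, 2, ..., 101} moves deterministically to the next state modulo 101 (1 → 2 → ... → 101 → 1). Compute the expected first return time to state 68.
E[T_68 | X_0 = 68] = 101

The chain cycles deterministically, so starting at state 68 it returns in exactly 101 steps. Equivalently, the stationary distribution is uniform π_j = 1/101 for every state j, so by Kac's formula E[T_68] = 1/π_68 = 101.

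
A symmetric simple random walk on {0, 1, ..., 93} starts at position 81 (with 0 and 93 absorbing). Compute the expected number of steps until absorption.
E[τ | X_0 = 81] = 972

Let v_k = E[τ | X_0 = k]. Boundary: v_0 = v_93 = 0. Recurrence: v_k = 1 + (v_{k-1} + v_{k+1})/2 for 1 ≤ k ≤ 92. The particular solution to v_k − (v_{k-1} + v_{k+1})/2 = 1 is v_k = −k^2. Adding homogeneous solution A + B k and matching boundaries gives v_k = k (93 − k). Substituting k = 81: v_81 = 81 · 12 = 972.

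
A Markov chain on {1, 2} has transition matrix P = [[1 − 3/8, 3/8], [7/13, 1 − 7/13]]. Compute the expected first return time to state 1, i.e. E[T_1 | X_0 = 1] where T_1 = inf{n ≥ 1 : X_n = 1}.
E[T_1 | X_0 = 1] = 1/π_1 = 95/56

For an irreducible recurrent Markov chain with stationary distribution π, E[T_i | X_0 = i] = 1/π_i (Kac's formula). Here π_1 = (7/13)/(3/8 + 7/13) = (7/13)/(95/104) = 56/95, so E[T_1 | X_0 = 1] = 1/π_1 = (3/8 + 7/13)/(7/13) = (95/104)/(7/13) = 95/56.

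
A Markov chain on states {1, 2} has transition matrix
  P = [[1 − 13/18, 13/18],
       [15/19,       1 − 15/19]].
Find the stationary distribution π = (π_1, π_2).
π_1 = 270/517, π_2 = 247/517

Solve πP = π with π_1 + π_2 = 1. From πP = π: π_1 · (1 − 13/18) + π_2 · 15/19 = π_1 ⇒ π_2 · 15/19 = π_1 · 13/18 ⇒ π_2/π_1 = (13/18)/(15/19) = 247/270. Together with π_1 + π_2 = 1:
  π_1 = (15/19)/(13/18 + 15/19) = (15/19)/(517/342) = 270/517,
  π_2 = (13/18)/(13/18 + 15/19) = (13/18)/(517/342) = 247/517.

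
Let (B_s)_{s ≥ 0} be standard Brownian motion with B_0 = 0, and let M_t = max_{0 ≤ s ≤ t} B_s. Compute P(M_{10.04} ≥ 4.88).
P(M_{10.04} ≥ 4.88) = 2·P(B_{10.04} ≥ 4.88) = 2(1 − Φ(4.88/√10.04)) ≈ 0.1235

By the reflection principle for Brownian motion, P(M_t ≥ a) = 2 · P(B_t ≥ a) for a ≥ 0. Since B_t ~ N(0, t), P(B_t ≥ 4.88) = 1 − Φ(4.88/√t) = 1 − Φ(4.88/√10.04) = 1 − Φ(1.5401). So
  P(M_{10.04} ≥ 4.88) = 2(1 − Φ(1.5401)) ≈ 0.1235.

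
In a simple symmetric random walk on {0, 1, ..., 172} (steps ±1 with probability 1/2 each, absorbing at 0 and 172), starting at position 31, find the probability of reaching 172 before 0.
P(hit 172 before 0) = 31/172

Let u_k = P(hit 172 before 0 | start at k). Then u_0 = 0, u_172 = 1, and u_k = u_{k-1}/2 + u_{k+1}/2 for 1 ≤ k ≤ 171. This harmonic recurrence is solved by u_k = k/172, giving u_31 = 31/172.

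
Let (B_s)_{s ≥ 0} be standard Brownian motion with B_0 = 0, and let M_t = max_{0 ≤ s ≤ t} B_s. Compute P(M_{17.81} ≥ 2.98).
P(M_{17.81} ≥ 2.98) = 2·P(B_{17.81} ≥ 2.98) = 2(1 − Φ(2.98/√17.81)) ≈ 0.4801

By the reflection principle for Brownian motion, P(M_t ≥ a) = 2 · P(B_t ≥ a) for a ≥ 0. Since B_t ~ N(0, t), P(B_t ≥ 2.98) = 1 − Φ(2.98/√t) = 1 − Φ(2.98/√17.81) = 1 − Φ(0.7061). So
  P(M_{17.81} ≥ 2.98) = 2(1 − Φ(0.7061)) ≈ 0.4801.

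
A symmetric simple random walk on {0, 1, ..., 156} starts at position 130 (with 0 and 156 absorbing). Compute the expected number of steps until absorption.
E[τ | X_0 = 130] = 3380

Let v_k = E[τ | X_0 = k]. Boundary: v_0 = v_156 = 0. Recurrence: v_k = 1 + (v_{k-1} + v_{k+1})/2 for 1 ≤ k ≤ 155. The particular solution to v_k − (v_{k-1} + v_{k+1})/2 = 1 is v_k = −k^2. Adding homogeneous solution A + B k and matching boundaries gives v_k = k (156 − k). Substituting k = 130: v_130 = 130 · 26 = 3380.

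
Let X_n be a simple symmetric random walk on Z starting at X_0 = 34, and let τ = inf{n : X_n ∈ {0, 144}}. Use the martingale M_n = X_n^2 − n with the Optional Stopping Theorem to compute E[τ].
E[τ] = 3740

M_n = X_n^2 − n is a martingale (since E[X_{n+1}^2 | F_n] = X_n^2 + 1). By OST (τ has finite mean in a bounded region), E[M_τ] = E[M_0] = X_0^2 − 0 = 34^2 = 1156. Also E[M_τ] = E[X_τ^2] − E[τ]. The walk exits at 0 or 144, with P(hit 144 first) = 34/144, so E[X_τ^2] = 144^2 · 34/144 + 0 = 4896. Thus E[τ] = E[X_τ^2] − E[M_τ] = 4896 − 1156 = 3740 = 34(144 − 34) = 3740.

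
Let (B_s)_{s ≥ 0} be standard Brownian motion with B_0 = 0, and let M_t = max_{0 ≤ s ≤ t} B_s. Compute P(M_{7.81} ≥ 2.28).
P(M_{7.81} ≥ 2.28) = 2·P(B_{7.81} ≥ 2.28) = 2(1 − Φ(2.28/√7.81)) ≈ 0.4146

By the reflection principle for Brownian motion, P(M_t ≥ a) = 2 · P(B_t ≥ a) for a ≥ 0. Since B_t ~ N(0, t), P(B_t ≥ 2.28) = 1 − Φ(2.28/√t) = 1 − Φ(2.28/√7.81) = 1 − Φ(0.8158). So
  P(M_{7.81} ≥ 2.28) = 2(1 − Φ(0.8158)) ≈ 0.4146.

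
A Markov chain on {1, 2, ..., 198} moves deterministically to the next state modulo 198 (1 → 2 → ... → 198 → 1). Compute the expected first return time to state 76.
E[T_76 | X_0 = 76] = 198

The chain cycles deterministically, so starting at state 76 it returns in exactly 198 steps. Equivalently, the stationary distribution is uniform π_j = 1/198 for every state j, so by Kac's formula E[T_76] = 1/π_76 = 198.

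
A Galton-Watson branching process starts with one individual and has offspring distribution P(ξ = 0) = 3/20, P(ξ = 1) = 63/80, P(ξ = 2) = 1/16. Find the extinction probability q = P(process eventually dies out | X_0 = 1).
q = 1

Mean offspring μ = 0·3/20 + 1·63/80 + 2·1/16 = 73/80 ≤ 1. For μ ≤ 1 with offspring not concentrated at 1, the Galton-Watson process goes extinct almost surely, so q = 1.
(Algebraic check: The pgf is f(s) = 3/20 + 63/80·s + 1/16·s². The extinction probability q is the smallest fixed point of f in [0, 1]. Setting s = f(s):
  1/16·s² + (63/80 − 1)·s + 3/20 = 0
  1/16·s² − (3/20 + 1/16)·s + 3/20 = 0
which factors as (s − 1)·(1/16·s − 3/20) = 0, giving roots s = 1 and s = (3/20)/(1/16) = 12/5. Since 12/5 ≥ 1, the smallest root in [0, 1] is s = 1.)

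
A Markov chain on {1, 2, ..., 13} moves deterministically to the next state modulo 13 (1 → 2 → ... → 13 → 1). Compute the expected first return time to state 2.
E[T_2 | X_0 = 2] = 13

The chain cycles deterministically, so starting at state 2 it returns in exactly 13 steps. Equivalently, the stationary distribution is uniform π_j = 1/13 for every state j, so by Kac's formula E[T_2] = 1/π_2 = 13.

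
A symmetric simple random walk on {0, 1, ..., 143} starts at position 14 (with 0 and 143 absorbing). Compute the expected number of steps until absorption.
E[τ | X_0 = 14] = 1806

Let v_k = E[τ | X_0 = k]. Boundary: v_0 = v_143 = 0. Recurrence: v_k = 1 + (v_{k-1} + v_{k+1})/2 for 1 ≤ k ≤ 142. The particular solution to v_k − (v_{k-1} + v_{k+1})/2 = 1 is v_k = −k^2. Adding homogeneous solution A + B k and matching boundaries gives v_k = k (143 − k). Substituting k = 14: v_14 = 14 · 129 = 1806.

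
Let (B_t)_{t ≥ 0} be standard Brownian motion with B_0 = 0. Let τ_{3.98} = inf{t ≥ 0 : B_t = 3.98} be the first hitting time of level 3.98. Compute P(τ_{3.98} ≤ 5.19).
P(τ_{3.98} ≤ 5.19) = 2(1 − Φ(3.98/√5.19)) = 2(1 − Φ(1.7470)) ≈ 0.0806

By the reflection principle for standard BM, P(τ_b ≤ t) = 2 · P(B_t ≥ b). Since B_t ~ N(0, t), P(B_t ≥ 3.98) = 1 − Φ(3.98/√t) = 1 − Φ(3.98/√5.19) = 1 − Φ(1.7470) ≈ 0.04032. Doubling: P(τ_{3.98} ≤ 5.19) ≈ 2 · 0.04032 = 0.08064 ≈ 0.0806.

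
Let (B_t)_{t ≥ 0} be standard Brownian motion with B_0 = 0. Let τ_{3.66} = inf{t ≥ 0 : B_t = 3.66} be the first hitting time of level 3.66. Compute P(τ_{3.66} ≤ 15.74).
P(τ_{3.66} ≤ 15.74) = 2(1 − Φ(3.66/√15.74)) = 2(1 − Φ(0.9225)) ≈ 0.3563

By the reflection principle for standard BM, P(τ_b ≤ t) = 2 · P(B_t ≥ b). Since B_t ~ N(0, t), P(B_t ≥ 3.66) = 1 − Φ(3.66/√t) = 1 − Φ(3.66/√15.74) = 1 − Φ(0.9225) ≈ 0.17813. Doubling: P(τ_{3.66} ≤ 15.74) ≈ 2 · 0.17813 = 0.35626 ≈ 0.3563.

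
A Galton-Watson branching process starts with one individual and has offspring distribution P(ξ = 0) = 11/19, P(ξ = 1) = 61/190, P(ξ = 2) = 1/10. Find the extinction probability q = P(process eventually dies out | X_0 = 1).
q = 1

Mean offspring μ = 0·11/19 + 1·61/190 + 2·1/10 = 99/190 ≤ 1. For μ ≤ 1 with offspring not concentrated at 1, the Galton-Watson process goes extinct almost surely, so q = 1.
(Algebraic check: The pgf is f(s) = 11/19 + 61/190·s + 1/10·s². The extinction probability q is the smallest fixed point of f in [0, 1]. Setting s = f(s):
  1/10·s² + (61/190 − 1)·s + 11/19 = 0
  1/10·s² − (11/19 + 1/10)·s + 11/19 = 0
which factors as (s − 1)·(1/10·s − 11/19) = 0, giving roots s = 1 and s = (11/19)/(1/10) = 110/19. Since 110/19 ≥ 1, the smallest root in [0, 1] is s = 1.)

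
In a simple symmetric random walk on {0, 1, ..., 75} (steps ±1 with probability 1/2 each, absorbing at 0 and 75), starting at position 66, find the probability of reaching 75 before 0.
P(hit 75 before 0) = 66/75 = 22/25

Let u_k = P(hit 75 before 0 | start at k). Then u_0 = 0, u_75 = 1, and u_k = u_{k-1}/2 + u_{k+1}/2 for 1 ≤ k ≤ 74. This harmonic recurrence is solved by u_k = k/75, giving u_66 = 66/75 = 22/25.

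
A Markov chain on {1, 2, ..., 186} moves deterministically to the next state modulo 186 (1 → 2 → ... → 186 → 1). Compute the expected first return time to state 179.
E[T_179 | X_0 = 179] = 186

The chain cycles deterministically, so starting at state 179 it returns in exactly 186 steps. Equivalently, the stationary distribution is uniform π_j = 1/186 for every state j, so by Kac's formula E[T_179] = 1/π_179 = 186.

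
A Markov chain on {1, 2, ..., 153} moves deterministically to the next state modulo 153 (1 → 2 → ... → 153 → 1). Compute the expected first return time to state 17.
E[T_17 | X_0 = 17] = 153

The chain cycles deterministically, so starting at state 17 it returns in exactly 153 steps. Equivalently, the stationary distribution is uniform π_j = 1/153 for every state j, so by Kac's formula E[T_17] = 1/π_17 = 153.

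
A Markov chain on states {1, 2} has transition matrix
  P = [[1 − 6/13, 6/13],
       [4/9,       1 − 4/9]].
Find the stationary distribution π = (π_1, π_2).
π_1 = 26/53, π_2 = 27/53

Solve πP = π with π_1 + π_2 = 1. From πP = π: π_1 · (1 − 6/13) + π_2 · 4/9 = π_1 ⇒ π_2 · 4/9 = π_1 · 6/13 ⇒ π_2/π_1 = (6/13)/(4/9) = 27/26. Together with π_1 + π_2 = 1:
  π_1 = (4/9)/(6/13 + 4/9) = (4/9)/(106/117) = 26/53,
  π_2 = (6/13)/(6/13 + 4/9) = (6/13)/(106/117) = 27/53.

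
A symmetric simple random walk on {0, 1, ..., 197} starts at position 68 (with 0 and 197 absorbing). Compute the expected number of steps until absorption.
E[τ | X_0 = 68] = 8772

Let v_k = E[τ | X_0 = k]. Boundary: v_0 = v_197 = 0. Recurrence: v_k = 1 + (v_{k-1} + v_{k+1})/2 for 1 ≤ k ≤ 196. The particular solution to v_k − (v_{k-1} + v_{k+1})/2 = 1 is v_k = −k^2. Adding homogeneous solution A + B k and matching boundaries gives v_k = k (197 − k). Substituting k = 68: v_68 = 68 · 129 = 8772.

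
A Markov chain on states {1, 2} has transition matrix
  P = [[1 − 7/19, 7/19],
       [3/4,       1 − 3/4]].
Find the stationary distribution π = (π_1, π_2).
π_1 = 57/85, π_2 = 28/85

Solve πP = π with π_1 + π_2 = 1. From πP = π: π_1 · (1 − 7/19) + π_2 · 3/4 = π_1 ⇒ π_2 · 3/4 = π_1 · 7/19 ⇒ π_2/π_1 = (7/19)/(3/4) = 28/57. Together with π_1 + π_2 = 1:
  π_1 = (3/4)/(7/19 + 3/4) = (3/4)/(85/76) = 57/85,
  π_2 = (7/19)/(7/19 + 3/4) = (7/19)/(85/76) = 28/85.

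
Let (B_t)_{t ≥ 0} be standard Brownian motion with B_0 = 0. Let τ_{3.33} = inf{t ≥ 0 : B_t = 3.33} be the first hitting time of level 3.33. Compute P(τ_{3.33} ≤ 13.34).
P(τ_{3.33} ≤ 13.34) = 2(1 − Φ(3.33/√13.34)) = 2(1 − Φ(0.9117)) ≈ 0.3619

By the reflection principle for standard BM, P(τ_b ≤ t) = 2 · P(B_t ≥ b). Since B_t ~ N(0, t), P(B_t ≥ 3.33) = 1 − Φ(3.33/√t) = 1 − Φ(3.33/√13.34) = 1 − Φ(0.9117) ≈ 0.18096. Doubling: P(τ_{3.33} ≤ 13.34) ≈ 2 · 0.18096 = 0.36192 ≈ 0.3619.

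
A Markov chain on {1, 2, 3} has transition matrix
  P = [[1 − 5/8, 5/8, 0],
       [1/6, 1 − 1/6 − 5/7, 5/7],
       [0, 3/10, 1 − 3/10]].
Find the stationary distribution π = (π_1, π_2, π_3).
π = (28/383, 105/383, 250/383)

This is a birth-death chain on three states, which satisfies detailed balance: π_1 · P_{12} = π_2 · P_{21} and π_2 · P_{23} = π_3 · P_{32}.
From π_1 · 5/8 = π_2 · 1/6: π_2/π_1 = (5/8)/(1/6) = 15/4.
From π_2 · 5/7 = π_3 · 3/10: π_3/π_2 = (5/7)/(3/10) = 50/21.
Take π_1 proportional to 1; then unnormalized π = (1, 15/4, 125/14). Normalize by dividing by the sum 383/28:
  π = (28/383, 105/383, 250/383).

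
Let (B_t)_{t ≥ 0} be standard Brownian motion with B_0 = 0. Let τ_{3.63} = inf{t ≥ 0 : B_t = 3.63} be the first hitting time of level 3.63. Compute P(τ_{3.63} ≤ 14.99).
P(τ_{3.63} ≤ 14.99) = 2(1 − Φ(3.63/√14.99)) = 2(1 − Φ(0.9376)) ≈ 0.3485

By the reflection principle for standard BM, P(τ_b ≤ t) = 2 · P(B_t ≥ b). Since B_t ~ N(0, t), P(B_t ≥ 3.63) = 1 − Φ(3.63/√t) = 1 − Φ(3.63/√14.99) = 1 − Φ(0.9376) ≈ 0.17423. Doubling: P(τ_{3.63} ≤ 14.99) ≈ 2 · 0.17423 = 0.34846 ≈ 0.3485.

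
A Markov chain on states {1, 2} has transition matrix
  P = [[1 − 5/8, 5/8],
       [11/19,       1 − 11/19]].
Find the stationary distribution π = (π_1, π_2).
π_1 = 88/183, π_2 = 95/183

Solve πP = π with π_1 + π_2 = 1. From πP = π: π_1 · (1 − 5/8) + π_2 · 11/19 = π_1 ⇒ π_2 · 11/19 = π_1 · 5/8 ⇒ π_2/π_1 = (5/8)/(11/19) = 95/88. Together with π_1 + π_2 = 1:
  π_1 = (11/19)/(5/8 + 11/19) = (11/19)/(183/152) = 88/183,
  π_2 = (5/8)/(5/8 + 11/19) = (5/8)/(183/152) = 95/183.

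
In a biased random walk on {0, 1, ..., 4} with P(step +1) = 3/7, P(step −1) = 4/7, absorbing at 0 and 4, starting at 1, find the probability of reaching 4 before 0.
P(hit 4 before 0) = (1 − (4/3)^1) / (1 − (4/3)^4) = 27/175

Let u_k denote P(reach 4 before 0 | start at k). Boundary: u_0 = 0, u_4 = 1. Recurrence: u_k = 3/7·u_{k+1} + 4/7·u_{k-1} for 1 ≤ k ≤ 3. Try u_k = A + B·r^k with r = q/p = (4/7)/(3/7) = 4/3. Substitution satisfies the recurrence; boundary conditions give:
  u_k = (1 − r^k) / (1 − r^N) = (1 − (4/3)^1) / (1 − (4/3)^4) = 27/175.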